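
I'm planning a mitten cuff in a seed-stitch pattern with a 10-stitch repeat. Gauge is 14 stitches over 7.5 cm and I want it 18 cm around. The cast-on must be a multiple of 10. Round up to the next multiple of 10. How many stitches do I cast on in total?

Cast on 40 stitches.

14 / 7.5 = 1.867 sts per cm.
18 × 1.867 = 33.60 sts.
Next multiple of 10: 40.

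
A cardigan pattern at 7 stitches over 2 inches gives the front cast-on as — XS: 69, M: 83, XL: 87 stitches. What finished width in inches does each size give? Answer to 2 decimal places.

XS 19.71 inches; M 23.71 inches; XL 24.86 inches.

7/2 = 3.5 sts per in.
XS: 69 / 3.5 = 19.714 → 19.71 in.
M: 83 / 3.5 = 23.714 → 23.71 in.
XL: 87 / 3.5 = 24.857 → 24.86 in.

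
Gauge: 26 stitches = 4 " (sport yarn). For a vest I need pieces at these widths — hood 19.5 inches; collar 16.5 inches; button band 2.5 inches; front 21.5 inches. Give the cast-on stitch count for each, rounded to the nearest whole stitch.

Rate = 26/4 = 6.5 sts per in.
hood: 19.5 × 6.5 = 126.75 → 127.
collar: 16.5 × 6.5 = 107.25 → 107.
button band: 2.5 × 6.5 = 16.25 → 16.
front: 21.5 × 6.5 = 139.75 → 140.

hood 127; collar 107; button band 16; front 140.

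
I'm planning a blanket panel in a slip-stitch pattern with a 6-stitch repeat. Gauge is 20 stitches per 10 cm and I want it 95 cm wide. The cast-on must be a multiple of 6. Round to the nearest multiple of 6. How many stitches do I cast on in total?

192 stitches.

20 / 10 = 2 sts per cm.
95 × 2 = 190.00 sts.
Nearest multiple of 6: 192.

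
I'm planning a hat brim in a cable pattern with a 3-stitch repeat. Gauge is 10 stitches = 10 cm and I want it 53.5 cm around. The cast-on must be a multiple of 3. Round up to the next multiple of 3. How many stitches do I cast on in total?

Cast on 54 stitches.

10 / 10 = 1 sts per cm.
53.5 × 1 = 53.50 sts.
Next multiple of 3: 54.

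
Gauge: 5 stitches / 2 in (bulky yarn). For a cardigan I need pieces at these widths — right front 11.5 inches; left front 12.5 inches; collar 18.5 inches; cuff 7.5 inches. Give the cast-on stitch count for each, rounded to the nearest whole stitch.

right front 29; left front 31; collar 46; cuff 19.

Rate = 5/2 = 2.5 sts per in.
right front: 11.5 × 2.5 = 28.75 → 29.
left front: 12.5 × 2.5 = 31.25 → 31.
collar: 18.5 × 2.5 = 46.25 → 46.
cuff: 7.5 × 2.5 = 18.75 → 19.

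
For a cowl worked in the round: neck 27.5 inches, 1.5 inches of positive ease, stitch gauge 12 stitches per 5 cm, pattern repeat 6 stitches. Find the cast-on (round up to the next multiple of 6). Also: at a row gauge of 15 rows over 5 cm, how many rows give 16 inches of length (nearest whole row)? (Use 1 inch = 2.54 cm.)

Cast on 180 stitches; work 122 rows.

Finished = 27.5 + 1.5 = 29 inches.
29 inches × 2.54 = 73.66 cm.
12/5 = 2.4 sts per cm; 73.66 × 2.4 = 176.78 sts.
Next multiple of 6 → 180.
16 inches = 40.64 cm; × 3 = 121.92 → 122 rows.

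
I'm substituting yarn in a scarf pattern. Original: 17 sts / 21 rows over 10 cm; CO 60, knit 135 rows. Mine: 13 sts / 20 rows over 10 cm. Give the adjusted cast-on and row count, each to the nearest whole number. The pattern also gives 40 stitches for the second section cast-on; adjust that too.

Cast on 46 stitches; work 129 rows; second section cast-on 31 stitches.

Stitches: 60 × 13/17 = 45.88 → 46.
Rows: 135 × 20/21 = 128.57 → 129.
second section cast-on: 40 × 13/17 = 30.59 → 31.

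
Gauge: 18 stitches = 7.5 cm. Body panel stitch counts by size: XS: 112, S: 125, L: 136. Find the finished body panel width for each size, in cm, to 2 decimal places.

XS 46.67 cm; S 52.08 cm; L 56.67 cm.

18/7.5 = 2.4 sts per cm.
XS: 112 / 2.4 = 46.667 → 46.67 cm.
S: 125 / 2.4 = 52.083 → 52.08 cm.
L: 136 / 2.4 = 56.667 → 56.67 cm.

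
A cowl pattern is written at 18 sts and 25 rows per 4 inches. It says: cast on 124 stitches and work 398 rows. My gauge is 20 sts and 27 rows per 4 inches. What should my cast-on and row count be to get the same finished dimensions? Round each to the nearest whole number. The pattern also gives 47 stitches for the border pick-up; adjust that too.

Stitches: 124 × 20/18 = 137.78 → 138.
Rows: 398 × 27/25 = 429.84 → 430.
border pick-up: 47 × 20/18 = 52.22 → 52.

Cast on 138 stitches; work 430 rows; border pick-up 52 stitches.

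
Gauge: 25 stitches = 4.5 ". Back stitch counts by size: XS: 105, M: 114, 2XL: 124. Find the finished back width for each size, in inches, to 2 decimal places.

XS 18.90 inches; M 20.52 inches; 2XL 22.32 inches.

25/4.5 = 5.556 sts per in.
XS: 105 / 5.556 = 18.900 → 18.90 in.
M: 114 / 5.556 = 20.520 → 20.52 in.
2XL: 124 / 5.556 = 22.320 → 22.32 in.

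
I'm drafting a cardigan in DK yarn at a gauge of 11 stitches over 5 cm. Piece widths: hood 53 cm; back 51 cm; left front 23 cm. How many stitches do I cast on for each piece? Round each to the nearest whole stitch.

Rate = 11/5 = 2.2 sts per cm.
hood: 53 × 2.2 = 116.60 → 117.
back: 51 × 2.2 = 112.20 → 112.
left front: 23 × 2.2 = 50.60 → 51.

hood 117; back 112; left front 51.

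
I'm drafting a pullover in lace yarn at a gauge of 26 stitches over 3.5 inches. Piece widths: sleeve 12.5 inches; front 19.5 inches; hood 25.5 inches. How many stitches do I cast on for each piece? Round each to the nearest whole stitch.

Rate = 26/3.5 = 7.429 sts per in.
sleeve: 12.5 × 7.429 = 92.86 → 93.
front: 19.5 × 7.429 = 144.86 → 145.
hood: 25.5 × 7.429 = 189.43 → 189.

sleeve 93; front 145; hood 189.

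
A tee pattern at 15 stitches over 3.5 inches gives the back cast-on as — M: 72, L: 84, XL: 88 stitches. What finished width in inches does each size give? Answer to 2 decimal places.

15/3.5 = 4.286 sts per in.
M: 72 / 4.286 = 16.800 → 16.80 in.
L: 84 / 4.286 = 19.600 → 19.60 in.
XL: 88 / 4.286 = 20.533 → 20.53 in.

M 16.80 inches; L 19.60 inches; XL 20.53 inches.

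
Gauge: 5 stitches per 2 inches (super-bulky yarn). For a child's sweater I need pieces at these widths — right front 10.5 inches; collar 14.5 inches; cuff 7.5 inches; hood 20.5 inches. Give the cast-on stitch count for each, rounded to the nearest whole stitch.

right front 26; collar 36; cuff 19; hood 51.

Rate = 5/2 = 2.5 sts per in.
right front: 10.5 × 2.5 = 26.25 → 26.
collar: 14.5 × 2.5 = 36.25 → 36.
cuff: 7.5 × 2.5 = 18.75 → 19.
hood: 20.5 × 2.5 = 51.25 → 51.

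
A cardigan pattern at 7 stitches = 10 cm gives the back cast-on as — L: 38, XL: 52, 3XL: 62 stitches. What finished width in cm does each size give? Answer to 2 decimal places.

L 54.29 cm; XL 74.29 cm; 3XL 88.57 cm.

7/10 = 0.7 sts per cm.
L: 38 / 0.7 = 54.286 → 54.29 cm.
XL: 52 / 0.7 = 74.286 → 74.29 cm.
3XL: 62 / 0.7 = 88.571 → 88.57 cm.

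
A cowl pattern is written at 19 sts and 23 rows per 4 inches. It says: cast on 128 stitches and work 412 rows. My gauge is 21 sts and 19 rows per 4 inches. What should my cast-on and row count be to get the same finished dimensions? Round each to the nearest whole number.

Cast on 141 stitches; work 340 rows.

Stitches: 128 × 21/19 = 141.47 → 141.
Rows: 412 × 19/23 = 340.35 → 340.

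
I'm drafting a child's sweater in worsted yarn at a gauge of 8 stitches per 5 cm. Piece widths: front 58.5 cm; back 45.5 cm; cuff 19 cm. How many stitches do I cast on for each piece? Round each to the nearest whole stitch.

Rate = 8/5 = 1.6 sts per cm.
front: 58.5 × 1.6 = 93.60 → 94.
back: 45.5 × 1.6 = 72.80 → 73.
cuff: 19 × 1.6 = 30.40 → 30.

front 94; back 73; cuff 30.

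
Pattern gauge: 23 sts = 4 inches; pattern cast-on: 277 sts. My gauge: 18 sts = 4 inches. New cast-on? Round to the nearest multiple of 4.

Scale factor = 18 / 23 = 0.783.
277 × 18 / 23 = 216.78 sts.
→ 216 sts.

Cast on 216 stitches.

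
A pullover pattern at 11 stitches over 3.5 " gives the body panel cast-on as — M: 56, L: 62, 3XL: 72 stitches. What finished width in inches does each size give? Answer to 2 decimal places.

M 17.82 inches; L 19.73 inches; 3XL 22.91 inches.

11/3.5 = 3.143 sts per in.
M: 56 / 3.143 = 17.818 → 17.82 in.
L: 62 / 3.143 = 19.727 → 19.73 in.
3XL: 72 / 3.143 = 22.909 → 22.91 in.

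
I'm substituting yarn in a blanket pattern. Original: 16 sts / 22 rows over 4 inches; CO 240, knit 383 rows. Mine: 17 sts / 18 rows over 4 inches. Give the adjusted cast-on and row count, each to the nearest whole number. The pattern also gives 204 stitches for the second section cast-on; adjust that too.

Cast on 255 stitches; work 313 rows; second section cast-on 217 stitches.

Stitches: 240 × 17/16 = 255.00 → 255.
Rows: 383 × 18/22 = 313.36 → 313.
second section cast-on: 204 × 17/16 = 216.75 → 217.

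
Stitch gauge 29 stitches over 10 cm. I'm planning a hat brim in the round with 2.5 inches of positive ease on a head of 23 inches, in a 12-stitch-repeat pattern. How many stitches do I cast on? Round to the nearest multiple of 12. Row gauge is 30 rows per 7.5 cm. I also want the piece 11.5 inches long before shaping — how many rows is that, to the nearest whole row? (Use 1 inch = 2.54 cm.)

Finished = 23 + 2.5 = 25.5 inches.
25.5 inches × 2.54 = 64.77 cm.
29/10 = 2.9 sts per cm; 64.77 × 2.9 = 187.83 sts.
Nearest multiple of 12 → 192.
11.5 inches = 29.21 cm; × 4 = 116.84 → 117 rows.

Cast on 192 stitches; work 117 rows.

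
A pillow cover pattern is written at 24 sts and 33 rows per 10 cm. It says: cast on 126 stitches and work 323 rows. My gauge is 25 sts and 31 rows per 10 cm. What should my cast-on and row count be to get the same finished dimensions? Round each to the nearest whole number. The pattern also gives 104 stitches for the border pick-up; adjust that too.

Stitches: 126 × 25/24 = 131.25 → 131.
Rows: 323 × 31/33 = 303.42 → 303.
border pick-up: 104 × 25/24 = 108.33 → 108.

Cast on 131 stitches; work 303 rows; border pick-up 108 stitches.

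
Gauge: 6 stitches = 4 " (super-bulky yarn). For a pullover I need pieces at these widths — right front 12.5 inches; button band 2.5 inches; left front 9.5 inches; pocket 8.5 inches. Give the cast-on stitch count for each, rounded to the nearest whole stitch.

right front 19; button band 4; left front 14; pocket 13.

Rate = 6/4 = 1.5 sts per in.
right front: 12.5 × 1.5 = 18.75 → 19.
button band: 2.5 × 1.5 = 3.75 → 4.
left front: 9.5 × 1.5 = 14.25 → 14.
pocket: 8.5 × 1.5 = 12.75 → 13.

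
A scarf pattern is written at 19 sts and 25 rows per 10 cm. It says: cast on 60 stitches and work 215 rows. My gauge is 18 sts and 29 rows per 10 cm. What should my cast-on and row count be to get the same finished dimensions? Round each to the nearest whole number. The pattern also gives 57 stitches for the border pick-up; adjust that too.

Stitches: 60 × 18/19 = 56.84 → 57.
Rows: 215 × 29/25 = 249.40 → 249.
border pick-up: 57 × 18/19 = 54.00 → 54.

Cast on 57 stitches; work 249 rows; border pick-up 54 stitches.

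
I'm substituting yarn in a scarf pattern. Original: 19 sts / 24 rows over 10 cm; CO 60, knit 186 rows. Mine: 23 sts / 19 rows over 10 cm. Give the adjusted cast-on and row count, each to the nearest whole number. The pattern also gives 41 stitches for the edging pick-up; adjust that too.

Stitches: 60 × 23/19 = 72.63 → 73.
Rows: 186 × 19/24 = 147.25 → 147.
edging pick-up: 41 × 23/19 = 49.63 → 50.

Cast on 73 stitches; work 147 rows; edging pick-up 50 stitches.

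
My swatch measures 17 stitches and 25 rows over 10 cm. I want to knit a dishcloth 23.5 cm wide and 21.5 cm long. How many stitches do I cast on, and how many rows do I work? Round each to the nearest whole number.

Cast on 40 stitches and work 54 rows.

Stitch gauge = 17/10 = 1.7 sts/cm; 23.5 × 1.7 = 39.95 → 40 sts.
Row gauge = 25/10 = 2.5 rows/cm; 21.5 × 2.5 = 53.75 → 54 rows.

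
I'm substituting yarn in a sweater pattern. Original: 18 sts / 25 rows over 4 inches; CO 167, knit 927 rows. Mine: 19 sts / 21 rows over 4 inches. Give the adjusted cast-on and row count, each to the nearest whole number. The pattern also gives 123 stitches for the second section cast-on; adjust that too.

Cast on 176 stitches; work 779 rows; second section cast-on 130 stitches.

Stitches: 167 × 19/18 = 176.28 → 176.
Rows: 927 × 21/25 = 778.68 → 779.
second section cast-on: 123 × 19/18 = 129.83 → 130.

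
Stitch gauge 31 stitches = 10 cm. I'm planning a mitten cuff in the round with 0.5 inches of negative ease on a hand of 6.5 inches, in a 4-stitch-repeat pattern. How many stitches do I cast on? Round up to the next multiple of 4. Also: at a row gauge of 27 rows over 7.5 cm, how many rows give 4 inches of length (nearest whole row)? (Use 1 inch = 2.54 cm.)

Cast on 48 stitches; work 37 rows.

Finished = 6.5 − 0.5 = 6 inches.
6 inches × 2.54 = 15.24 cm.
31/10 = 3.1 sts per cm; 15.24 × 3.1 = 47.24 sts.
Next multiple of 4 → 48.
4 inches = 10.16 cm; × 3.6 = 36.58 → 37 rows.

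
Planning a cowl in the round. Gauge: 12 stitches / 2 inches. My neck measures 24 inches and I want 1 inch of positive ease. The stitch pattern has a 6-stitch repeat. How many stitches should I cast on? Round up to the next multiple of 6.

Cast on 150 stitches.

Finished = 24 + 1 = 25 inches.
12 / 2 = 6 sts/in.
25 × 6 = 150.00 sts.
Next multiple of 6: 150.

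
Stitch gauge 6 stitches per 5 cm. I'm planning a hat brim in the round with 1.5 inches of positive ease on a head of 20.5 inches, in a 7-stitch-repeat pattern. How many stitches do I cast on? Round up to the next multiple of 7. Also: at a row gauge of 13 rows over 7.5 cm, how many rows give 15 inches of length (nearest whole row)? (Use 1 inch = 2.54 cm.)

Cast on 70 stitches; work 66 rows.

Finished = 20.5 + 1.5 = 22 inches.
22 inches × 2.54 = 55.88 cm.
6/5 = 1.2 sts per cm; 55.88 × 1.2 = 67.06 sts.
Next multiple of 7 → 70.
15 inches = 38.10 cm; × 1.733 = 66.04 → 66 rows.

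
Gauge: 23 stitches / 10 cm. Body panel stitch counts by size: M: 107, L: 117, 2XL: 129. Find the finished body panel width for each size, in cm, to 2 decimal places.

23/10 = 2.3 sts per cm.
M: 107 / 2.3 = 46.522 → 46.52 cm.
L: 117 / 2.3 = 50.870 → 50.87 cm.
2XL: 129 / 2.3 = 56.087 → 56.09 cm.

M 46.52 cm; L 50.87 cm; 2XL 56.09 cm.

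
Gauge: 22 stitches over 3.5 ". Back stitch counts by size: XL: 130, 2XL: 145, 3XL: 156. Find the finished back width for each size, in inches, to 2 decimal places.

XL 20.68 inches; 2XL 23.07 inches; 3XL 24.82 inches.

22/3.5 = 6.286 sts per in.
XL: 130 / 6.286 = 20.682 → 20.68 in.
2XL: 145 / 6.286 = 23.068 → 23.07 in.
3XL: 156 / 6.286 = 24.818 → 24.82 in.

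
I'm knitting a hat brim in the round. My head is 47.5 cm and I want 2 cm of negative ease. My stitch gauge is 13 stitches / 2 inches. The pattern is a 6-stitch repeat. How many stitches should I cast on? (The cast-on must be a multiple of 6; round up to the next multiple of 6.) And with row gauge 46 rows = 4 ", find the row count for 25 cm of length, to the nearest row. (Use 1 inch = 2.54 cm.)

Finished = 47.5 − 2 = 45.5 cm.
45.5 cm × 1/2.54 = 17.91 inches.
13/2 = 6.5 sts per in; 17.91 × 6.5 = 116.44 sts.
Next multiple of 6 → 120.
25 cm = 9.84 inches; × 11.5 = 113.19 → 113 rows.

Cast on 120 stitches; work 113 rows.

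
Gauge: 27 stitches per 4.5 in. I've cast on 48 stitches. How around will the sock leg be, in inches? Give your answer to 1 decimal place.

27 stitches / 4.5 inch = 6 stitches per inch.
48 / 6 = 8.00 inches.

8.0 inches.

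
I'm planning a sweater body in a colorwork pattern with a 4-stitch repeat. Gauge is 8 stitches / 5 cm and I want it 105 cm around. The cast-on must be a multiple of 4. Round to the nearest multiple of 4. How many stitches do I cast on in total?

8 / 5 = 1.6 sts per cm.
105 × 1.6 = 168.00 sts.
Nearest multiple of 4: 168.

168 stitches.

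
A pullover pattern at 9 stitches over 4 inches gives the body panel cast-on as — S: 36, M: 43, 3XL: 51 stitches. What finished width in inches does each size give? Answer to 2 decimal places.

S 16.00 inches; M 19.11 inches; 3XL 22.67 inches.

9/4 = 2.25 sts per in.
S: 36 / 2.25 = 16.000 → 16.00 in.
M: 43 / 2.25 = 19.111 → 19.11 in.
3XL: 51 / 2.25 = 22.667 → 22.67 in.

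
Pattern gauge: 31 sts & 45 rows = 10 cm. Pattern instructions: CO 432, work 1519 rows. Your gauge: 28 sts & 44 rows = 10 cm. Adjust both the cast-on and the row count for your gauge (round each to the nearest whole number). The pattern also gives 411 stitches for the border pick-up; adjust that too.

Cast on 390 stitches; work 1485 rows; border pick-up 371 stitches.

Stitches: 432 × 28/31 = 390.19 → 390.
Rows: 1519 × 44/45 = 1485.24 → 1485.
border pick-up: 411 × 28/31 = 371.23 → 371.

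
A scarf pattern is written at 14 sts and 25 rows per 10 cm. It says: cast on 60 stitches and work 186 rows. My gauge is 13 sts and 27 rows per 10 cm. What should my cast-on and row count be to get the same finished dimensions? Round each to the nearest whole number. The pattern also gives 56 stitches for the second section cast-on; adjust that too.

Cast on 56 stitches; work 201 rows; second section cast-on 52 stitches.

Stitches: 60 × 13/14 = 55.71 → 56.
Rows: 186 × 27/25 = 200.88 → 201.
second section cast-on: 56 × 13/14 = 52.00 → 52.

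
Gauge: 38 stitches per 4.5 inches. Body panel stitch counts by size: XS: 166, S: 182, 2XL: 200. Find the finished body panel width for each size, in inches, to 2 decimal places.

XS 19.66 inches; S 21.55 inches; 2XL 23.68 inches.

38/4.5 = 8.444 sts per in.
XS: 166 / 8.444 = 19.658 → 19.66 in.
S: 182 / 8.444 = 21.553 → 21.55 in.
2XL: 200 / 8.444 = 23.684 → 23.68 in.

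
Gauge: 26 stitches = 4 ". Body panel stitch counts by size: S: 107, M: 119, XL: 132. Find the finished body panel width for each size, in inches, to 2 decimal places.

S 16.46 inches; M 18.31 inches; XL 20.31 inches.

26/4 = 6.5 sts per in.
S: 107 / 6.5 = 16.462 → 16.46 in.
M: 119 / 6.5 = 18.308 → 18.31 in.
XL: 132 / 6.5 = 20.308 → 20.31 in.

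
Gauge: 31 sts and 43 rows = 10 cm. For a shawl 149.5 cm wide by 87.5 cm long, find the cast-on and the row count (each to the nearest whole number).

Cast on 463 stitches and work 376 rows.

Stitch gauge = 31/10 = 3.1 sts/cm; 149.5 × 3.1 = 463.45 → 463 sts.
Row gauge = 43/10 = 4.3 rows/cm; 87.5 × 4.3 = 376.25 → 376 rows.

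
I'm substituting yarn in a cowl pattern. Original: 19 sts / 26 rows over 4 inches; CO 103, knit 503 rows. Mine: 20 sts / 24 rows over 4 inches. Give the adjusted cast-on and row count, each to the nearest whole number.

Cast on 108 stitches; work 464 rows.

Stitches: 103 × 20/19 = 108.42 → 108.
Rows: 503 × 24/26 = 464.31 → 464.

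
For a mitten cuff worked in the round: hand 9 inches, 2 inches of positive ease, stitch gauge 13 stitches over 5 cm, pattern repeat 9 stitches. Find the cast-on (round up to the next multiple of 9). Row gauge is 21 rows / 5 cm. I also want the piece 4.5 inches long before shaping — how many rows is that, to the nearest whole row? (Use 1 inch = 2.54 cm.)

Finished = 9 + 2 = 11 inches.
11 inches × 2.54 = 27.94 cm.
13/5 = 2.6 sts per cm; 27.94 × 2.6 = 72.64 sts.
Next multiple of 9 → 81.
4.5 inches = 11.43 cm; × 4.2 = 48.01 → 48 rows.

Cast on 81 stitches; work 48 rows.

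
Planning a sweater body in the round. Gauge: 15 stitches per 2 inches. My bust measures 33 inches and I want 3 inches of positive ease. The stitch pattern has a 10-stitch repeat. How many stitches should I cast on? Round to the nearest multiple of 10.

Finished = 33 + 3 = 36 inches.
15 / 2 = 7.5 sts/in.
36 × 7.5 = 270.00 sts.
Nearest multiple of 10: 270.

Cast on 270 stitches.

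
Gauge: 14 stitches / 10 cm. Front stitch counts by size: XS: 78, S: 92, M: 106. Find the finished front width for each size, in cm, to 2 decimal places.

14/10 = 1.4 sts per cm.
XS: 78 / 1.4 = 55.714 → 55.71 cm.
S: 92 / 1.4 = 65.714 → 65.71 cm.
M: 106 / 1.4 = 75.714 → 75.71 cm.

XS 55.71 cm; S 65.71 cm; M 75.71 cm.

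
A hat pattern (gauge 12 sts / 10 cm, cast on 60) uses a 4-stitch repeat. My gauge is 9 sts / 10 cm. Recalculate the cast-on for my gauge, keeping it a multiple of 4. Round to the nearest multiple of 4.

60 × 9 / 12 = 45.00.
Nearest multiple of 4: 44.

44 stitches.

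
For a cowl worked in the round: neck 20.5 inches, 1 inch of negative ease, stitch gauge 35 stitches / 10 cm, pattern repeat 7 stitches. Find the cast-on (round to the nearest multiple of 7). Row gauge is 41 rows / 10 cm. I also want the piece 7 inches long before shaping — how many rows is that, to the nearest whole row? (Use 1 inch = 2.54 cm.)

Finished = 20.5 − 1 = 19.5 inches.
19.5 inches × 2.54 = 49.53 cm.
35/10 = 3.5 sts per cm; 49.53 × 3.5 = 173.35 sts.
Nearest multiple of 7 → 175.
7 inches = 17.78 cm; × 4.1 = 72.90 → 73 rows.

Cast on 175 stitches; work 73 rows.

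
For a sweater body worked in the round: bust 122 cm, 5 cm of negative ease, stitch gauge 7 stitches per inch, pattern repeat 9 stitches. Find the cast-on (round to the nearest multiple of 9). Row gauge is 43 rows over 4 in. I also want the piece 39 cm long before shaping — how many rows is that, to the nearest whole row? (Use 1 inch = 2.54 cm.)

Finished = 122 − 5 = 117 cm.
117 cm × 1/2.54 = 46.06 inches.
7/1 = 7 sts per in; 46.06 × 7 = 322.44 sts.
Nearest multiple of 9 → 324.
39 cm = 15.35 inches; × 10.75 = 165.06 → 165 rows.

Cast on 324 stitches; work 165 rows.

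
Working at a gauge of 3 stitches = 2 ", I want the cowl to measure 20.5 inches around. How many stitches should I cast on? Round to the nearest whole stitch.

Cast on 31 stitches.

3 stitches / 2 in = 1.5 stitches per inch.
20.5 × 1.5 = 30.75 stitches.
Round to nearest → 31.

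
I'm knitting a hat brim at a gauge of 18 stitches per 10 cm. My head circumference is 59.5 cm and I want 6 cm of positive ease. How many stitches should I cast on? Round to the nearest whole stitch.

Cast on 118 stitches.

Finished = 59.5 + 6 = 65.5 cm.
18 / 10 = 1.8 sts per cm.
65.50 × 1.8 = 117.90 sts.
→ 118 sts.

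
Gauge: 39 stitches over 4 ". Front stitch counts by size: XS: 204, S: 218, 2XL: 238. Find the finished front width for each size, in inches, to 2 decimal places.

39/4 = 9.75 sts per in.
XS: 204 / 9.75 = 20.923 → 20.92 in.
S: 218 / 9.75 = 22.359 → 22.36 in.
2XL: 238 / 9.75 = 24.410 → 24.41 in.

XS 20.92 inches; S 22.36 inches; 2XL 24.41 inches.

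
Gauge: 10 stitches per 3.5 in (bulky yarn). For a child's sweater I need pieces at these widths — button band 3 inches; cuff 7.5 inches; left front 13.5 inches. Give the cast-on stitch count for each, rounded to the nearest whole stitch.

Rate = 10/3.5 = 2.857 sts per in.
button band: 3 × 2.857 = 8.57 → 9.
cuff: 7.5 × 2.857 = 21.43 → 21.
left front: 13.5 × 2.857 = 38.57 → 39.

button band 9; cuff 21; left front 39.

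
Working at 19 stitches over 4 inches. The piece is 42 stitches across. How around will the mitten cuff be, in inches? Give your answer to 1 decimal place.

19 stitches / 4 inch = 4.75 stitches per inch.
42 / 4.75 = 8.84 inches.

8.8 inches.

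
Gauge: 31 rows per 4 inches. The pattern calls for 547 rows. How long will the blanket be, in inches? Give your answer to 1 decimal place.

31 rows / 4 inch = 7.75 rows per inch.
547 / 7.75 = 70.58 inches.

70.6 inches.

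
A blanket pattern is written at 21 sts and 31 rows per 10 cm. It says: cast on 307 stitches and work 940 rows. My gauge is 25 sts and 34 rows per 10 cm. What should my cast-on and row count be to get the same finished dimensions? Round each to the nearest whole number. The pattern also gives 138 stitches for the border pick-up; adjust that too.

Stitches: 307 × 25/21 = 365.48 → 365.
Rows: 940 × 34/31 = 1030.97 → 1031.
border pick-up: 138 × 25/21 = 164.29 → 164.

Cast on 365 stitches; work 1031 rows; border pick-up 164 stitches.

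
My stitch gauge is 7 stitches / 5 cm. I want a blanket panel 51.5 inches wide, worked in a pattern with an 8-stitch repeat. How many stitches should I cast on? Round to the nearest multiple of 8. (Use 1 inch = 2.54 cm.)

184 stitches.

51.5 in = 51.5 × 2.54 = 130.81 cm.
7 / 5 = 1.4 sts/cm.
130.81 × 1.4 = 183.13 sts.
→ 184.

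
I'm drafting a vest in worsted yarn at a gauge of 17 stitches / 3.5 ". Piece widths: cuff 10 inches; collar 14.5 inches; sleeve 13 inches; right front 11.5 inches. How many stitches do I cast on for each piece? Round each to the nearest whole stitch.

cuff 49; collar 70; sleeve 63; right front 56.

Rate = 17/3.5 = 4.857 sts per in.
cuff: 10 × 4.857 = 48.57 → 49.
collar: 14.5 × 4.857 = 70.43 → 70.
sleeve: 13 × 4.857 = 63.14 → 63.
right front: 11.5 × 4.857 = 55.86 → 56.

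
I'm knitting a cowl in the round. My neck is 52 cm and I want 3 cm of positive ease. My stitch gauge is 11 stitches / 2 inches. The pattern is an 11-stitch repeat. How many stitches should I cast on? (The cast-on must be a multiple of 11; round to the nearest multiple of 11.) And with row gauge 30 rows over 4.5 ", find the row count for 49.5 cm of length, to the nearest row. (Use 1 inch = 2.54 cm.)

Finished = 52 + 3 = 55 cm.
55 cm × 1/2.54 = 21.65 inches.
11/2 = 5.5 sts per in; 21.65 × 5.5 = 119.09 sts.
Nearest multiple of 11 → 121.
49.5 cm = 19.49 inches; × 6.667 = 129.92 → 130 rows.

Cast on 121 stitches; work 130 rows.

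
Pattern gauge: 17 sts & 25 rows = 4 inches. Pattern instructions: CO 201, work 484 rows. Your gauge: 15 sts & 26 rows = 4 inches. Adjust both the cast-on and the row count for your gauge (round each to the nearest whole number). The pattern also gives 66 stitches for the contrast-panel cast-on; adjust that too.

Cast on 177 stitches; work 503 rows; contrast-panel cast-on 58 stitches.

Stitches: 201 × 15/17 = 177.35 → 177.
Rows: 484 × 26/25 = 503.36 → 503.
contrast-panel cast-on: 66 × 15/17 = 58.24 → 58.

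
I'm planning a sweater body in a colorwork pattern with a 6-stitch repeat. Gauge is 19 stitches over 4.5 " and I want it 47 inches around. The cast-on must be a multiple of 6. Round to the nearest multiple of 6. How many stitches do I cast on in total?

Cast on 198 stitches.

19 / 4.5 = 4.222 sts per inch.
47 × 4.222 = 198.44 sts.
Nearest multiple of 6: 198.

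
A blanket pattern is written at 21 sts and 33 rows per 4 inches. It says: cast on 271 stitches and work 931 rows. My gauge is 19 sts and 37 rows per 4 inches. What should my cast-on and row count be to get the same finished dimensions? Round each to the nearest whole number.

Stitches: 271 × 19/21 = 245.19 → 245.
Rows: 931 × 37/33 = 1043.85 → 1044.

Cast on 245 stitches; work 1044 rows.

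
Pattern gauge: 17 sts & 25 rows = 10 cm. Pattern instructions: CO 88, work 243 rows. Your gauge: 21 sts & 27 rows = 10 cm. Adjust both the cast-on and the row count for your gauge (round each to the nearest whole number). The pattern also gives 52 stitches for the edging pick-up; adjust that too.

Stitches: 88 × 21/17 = 108.71 → 109.
Rows: 243 × 27/25 = 262.44 → 262.
edging pick-up: 52 × 21/17 = 64.24 → 64.

Cast on 109 stitches; work 262 rows; edging pick-up 64 stitches.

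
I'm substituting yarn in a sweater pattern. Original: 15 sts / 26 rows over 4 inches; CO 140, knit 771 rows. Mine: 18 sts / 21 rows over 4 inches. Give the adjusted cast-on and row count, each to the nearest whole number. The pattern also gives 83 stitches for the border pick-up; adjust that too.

Cast on 168 stitches; work 623 rows; border pick-up 100 stitches.

Stitches: 140 × 18/15 = 168.00 → 168.
Rows: 771 × 21/26 = 622.73 → 623.
border pick-up: 83 × 18/15 = 99.60 → 100.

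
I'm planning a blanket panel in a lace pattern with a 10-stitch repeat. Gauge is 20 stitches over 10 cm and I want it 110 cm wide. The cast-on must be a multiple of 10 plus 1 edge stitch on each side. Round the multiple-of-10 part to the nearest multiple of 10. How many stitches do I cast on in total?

Cast on 222 stitches.

20 / 10 = 2 sts per cm.
110 × 2 = 220.00 sts.
Less 2 edge sts → 218.00 for the repeat.
Nearest multiple of 10: 220.
Add back 2 edge sts → 222.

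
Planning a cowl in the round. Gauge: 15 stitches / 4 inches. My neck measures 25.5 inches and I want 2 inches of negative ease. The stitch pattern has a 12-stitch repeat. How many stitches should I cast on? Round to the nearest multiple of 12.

CO 84 sts.

Finished = 25.5 − 2 = 23.5 inches.
15 / 4 = 3.75 sts/in.
23.5 × 3.75 = 88.12 sts.
Nearest multiple of 12: 84.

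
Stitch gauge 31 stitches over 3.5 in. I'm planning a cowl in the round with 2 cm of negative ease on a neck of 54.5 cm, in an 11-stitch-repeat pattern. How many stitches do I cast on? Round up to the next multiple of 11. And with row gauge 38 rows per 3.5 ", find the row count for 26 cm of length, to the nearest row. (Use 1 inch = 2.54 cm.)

Finished = 54.5 − 2 = 52.5 cm.
52.5 cm × 1/2.54 = 20.67 inches.
31/3.5 = 8.857 sts per in; 20.67 × 8.857 = 183.07 sts.
Next multiple of 11 → 187.
26 cm = 10.24 inches; × 10.857 = 111.14 → 111 rows.

Cast on 187 stitches; work 111 rows.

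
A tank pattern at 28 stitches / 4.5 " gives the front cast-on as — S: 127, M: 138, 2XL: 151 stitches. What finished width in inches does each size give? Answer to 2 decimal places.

S 20.41 inches; M 22.18 inches; 2XL 24.27 inches.

28/4.5 = 6.222 sts per in.
S: 127 / 6.222 = 20.411 → 20.41 in.
M: 138 / 6.222 = 22.179 → 22.18 in.
2XL: 151 / 6.222 = 24.268 → 24.27 in.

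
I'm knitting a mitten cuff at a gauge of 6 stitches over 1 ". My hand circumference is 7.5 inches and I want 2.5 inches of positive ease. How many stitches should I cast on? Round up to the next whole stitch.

CO 60 sts.

Finished = 7.5 + 2.5 = 10 in.
6 / 1 = 6 sts per inch.
10.00 × 6 = 60.00 sts.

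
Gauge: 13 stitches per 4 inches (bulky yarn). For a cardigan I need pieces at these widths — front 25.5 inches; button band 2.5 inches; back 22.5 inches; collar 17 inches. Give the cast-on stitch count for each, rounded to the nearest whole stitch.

Rate = 13/4 = 3.25 sts per in.
front: 25.5 × 3.25 = 82.88 → 83.
button band: 2.5 × 3.25 = 8.12 → 8.
back: 22.5 × 3.25 = 73.12 → 73.
collar: 17 × 3.25 = 55.25 → 55.

front 83; button band 8; back 73; collar 55.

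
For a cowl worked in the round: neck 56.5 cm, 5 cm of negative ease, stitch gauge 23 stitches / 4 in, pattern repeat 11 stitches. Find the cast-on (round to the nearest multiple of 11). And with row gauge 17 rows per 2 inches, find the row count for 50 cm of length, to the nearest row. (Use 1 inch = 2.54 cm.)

Finished = 56.5 − 5 = 51.5 cm.
51.5 cm × 1/2.54 = 20.28 inches.
23/4 = 5.75 sts per in; 20.28 × 5.75 = 116.58 sts.
Nearest multiple of 11 → 121.
50 cm = 19.69 inches; × 8.5 = 167.32 → 167 rows.

Cast on 121 stitches; work 167 rows.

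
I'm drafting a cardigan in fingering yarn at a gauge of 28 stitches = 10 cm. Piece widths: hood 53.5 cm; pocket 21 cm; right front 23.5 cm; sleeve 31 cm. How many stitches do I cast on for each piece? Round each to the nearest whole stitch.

hood 150; pocket 59; right front 66; sleeve 87.

Rate = 28/10 = 2.8 sts per cm.
hood: 53.5 × 2.8 = 149.80 → 150.
pocket: 21 × 2.8 = 58.80 → 59.
right front: 23.5 × 2.8 = 65.80 → 66.
sleeve: 31 × 2.8 = 86.80 → 87.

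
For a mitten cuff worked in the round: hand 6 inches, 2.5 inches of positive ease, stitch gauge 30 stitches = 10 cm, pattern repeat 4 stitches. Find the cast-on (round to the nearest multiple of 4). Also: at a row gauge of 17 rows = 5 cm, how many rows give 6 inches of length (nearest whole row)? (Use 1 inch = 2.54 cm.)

Finished = 6 + 2.5 = 8.5 inches.
8.5 inches × 2.54 = 21.59 cm.
30/10 = 3 sts per cm; 21.59 × 3 = 64.77 sts.
Nearest multiple of 4 → 64.
6 inches = 15.24 cm; × 3.4 = 51.82 → 52 rows.

Cast on 64 stitches; work 52 rows.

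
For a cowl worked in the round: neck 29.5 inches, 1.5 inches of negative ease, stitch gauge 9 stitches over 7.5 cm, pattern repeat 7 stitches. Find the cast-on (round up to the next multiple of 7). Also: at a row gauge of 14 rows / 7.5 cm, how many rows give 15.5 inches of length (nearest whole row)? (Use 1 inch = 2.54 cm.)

Cast on 91 stitches; work 73 rows.

Finished = 29.5 − 1.5 = 28 inches.
28 inches × 2.54 = 71.12 cm.
9/7.5 = 1.2 sts per cm; 71.12 × 1.2 = 85.34 sts.
Next multiple of 7 → 91.
15.5 inches = 39.37 cm; × 1.867 = 73.49 → 73 rows.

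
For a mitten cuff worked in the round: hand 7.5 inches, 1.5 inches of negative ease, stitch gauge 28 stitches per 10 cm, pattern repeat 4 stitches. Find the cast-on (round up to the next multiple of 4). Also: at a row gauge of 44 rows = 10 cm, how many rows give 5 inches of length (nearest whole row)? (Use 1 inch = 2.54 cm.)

Finished = 7.5 − 1.5 = 6 inches.
6 inches × 2.54 = 15.24 cm.
28/10 = 2.8 sts per cm; 15.24 × 2.8 = 42.67 sts.
Next multiple of 4 → 44.
5 inches = 12.70 cm; × 4.4 = 55.88 → 56 rows.

Cast on 44 stitches; work 56 rows.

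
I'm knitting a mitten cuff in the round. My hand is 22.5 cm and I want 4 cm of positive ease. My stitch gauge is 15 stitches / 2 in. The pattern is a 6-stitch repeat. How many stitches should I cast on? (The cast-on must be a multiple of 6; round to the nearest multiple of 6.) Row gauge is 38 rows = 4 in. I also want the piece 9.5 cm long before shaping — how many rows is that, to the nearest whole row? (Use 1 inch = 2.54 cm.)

Finished = 22.5 + 4 = 26.5 cm.
26.5 cm × 1/2.54 = 10.43 inches.
15/2 = 7.5 sts per in; 10.43 × 7.5 = 78.25 sts.
Nearest multiple of 6 → 78.
9.5 cm = 3.74 inches; × 9.5 = 35.53 → 36 rows.

Cast on 78 stitches; work 36 rows.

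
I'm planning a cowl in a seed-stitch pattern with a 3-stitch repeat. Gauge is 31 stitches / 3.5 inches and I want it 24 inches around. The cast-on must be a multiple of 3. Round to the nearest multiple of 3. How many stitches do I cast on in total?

CO 213 sts.

31 / 3.5 = 8.857 sts per inch.
24 × 8.857 = 212.57 sts.
Nearest multiple of 3: 213.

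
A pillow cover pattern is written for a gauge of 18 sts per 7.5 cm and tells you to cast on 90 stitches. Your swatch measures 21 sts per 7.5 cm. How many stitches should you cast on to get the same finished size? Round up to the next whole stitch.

Scale factor = 21 / 18 = 1.167.
90 × 21 / 18 = 105.00 sts.

Cast on 105 stitches.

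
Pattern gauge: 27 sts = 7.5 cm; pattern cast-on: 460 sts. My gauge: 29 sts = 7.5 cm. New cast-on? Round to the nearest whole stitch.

Cast on 494 stitches.

Scale factor = 29 / 27 = 1.074.
460 × 29 / 27 = 494.07 sts.
→ 494 sts.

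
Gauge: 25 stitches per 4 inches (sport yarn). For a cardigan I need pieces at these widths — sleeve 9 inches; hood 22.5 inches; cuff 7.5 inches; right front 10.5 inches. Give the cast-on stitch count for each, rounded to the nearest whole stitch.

sleeve 56; hood 141; cuff 47; right front 66.

Rate = 25/4 = 6.25 sts per in.
sleeve: 9 × 6.25 = 56.25 → 56.
hood: 22.5 × 6.25 = 140.62 → 141.
cuff: 7.5 × 6.25 = 46.88 → 47.
right front: 10.5 × 6.25 = 65.62 → 66.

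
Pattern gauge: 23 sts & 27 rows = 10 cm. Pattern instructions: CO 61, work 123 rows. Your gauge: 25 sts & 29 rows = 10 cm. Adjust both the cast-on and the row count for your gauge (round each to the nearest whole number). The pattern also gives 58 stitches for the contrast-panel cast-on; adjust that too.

Stitches: 61 × 25/23 = 66.30 → 66.
Rows: 123 × 29/27 = 132.11 → 132.
contrast-panel cast-on: 58 × 25/23 = 63.04 → 63.

Cast on 66 stitches; work 132 rows; contrast-panel cast-on 63 stitches.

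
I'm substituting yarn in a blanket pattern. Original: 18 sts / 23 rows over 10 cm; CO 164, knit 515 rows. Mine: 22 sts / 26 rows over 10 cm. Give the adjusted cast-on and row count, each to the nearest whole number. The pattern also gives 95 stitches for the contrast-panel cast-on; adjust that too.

Cast on 200 stitches; work 582 rows; contrast-panel cast-on 116 stitches.

Stitches: 164 × 22/18 = 200.44 → 200.
Rows: 515 × 26/23 = 582.17 → 582.
contrast-panel cast-on: 95 × 22/18 = 116.11 → 116.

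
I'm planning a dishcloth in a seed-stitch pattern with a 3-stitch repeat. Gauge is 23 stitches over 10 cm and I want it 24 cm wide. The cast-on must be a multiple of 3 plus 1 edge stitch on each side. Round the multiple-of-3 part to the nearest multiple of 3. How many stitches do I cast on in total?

23 / 10 = 2.3 sts per cm.
24 × 2.3 = 55.20 sts.
Less 2 edge sts → 53.20 for the repeat.
Nearest multiple of 3: 54.
Add back 2 edge sts → 56.

Cast on 56 stitches.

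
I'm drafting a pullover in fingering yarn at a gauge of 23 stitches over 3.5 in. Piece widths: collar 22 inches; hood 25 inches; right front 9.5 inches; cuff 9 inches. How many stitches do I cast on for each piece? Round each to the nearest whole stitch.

collar 145; hood 164; right front 62; cuff 59.

Rate = 23/3.5 = 6.571 sts per in.
collar: 22 × 6.571 = 144.57 → 145.
hood: 25 × 6.571 = 164.29 → 164.
right front: 9.5 × 6.571 = 62.43 → 62.
cuff: 9 × 6.571 = 59.14 → 59.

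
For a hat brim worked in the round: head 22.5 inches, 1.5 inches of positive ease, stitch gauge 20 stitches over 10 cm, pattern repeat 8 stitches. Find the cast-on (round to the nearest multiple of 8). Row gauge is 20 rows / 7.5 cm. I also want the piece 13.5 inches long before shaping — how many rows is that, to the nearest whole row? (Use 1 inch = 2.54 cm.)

Finished = 22.5 + 1.5 = 24 inches.
24 inches × 2.54 = 60.96 cm.
20/10 = 2 sts per cm; 60.96 × 2 = 121.92 sts.
Nearest multiple of 8 → 120.
13.5 inches = 34.29 cm; × 2.667 = 91.44 → 91 rows.

Cast on 120 stitches; work 91 rows.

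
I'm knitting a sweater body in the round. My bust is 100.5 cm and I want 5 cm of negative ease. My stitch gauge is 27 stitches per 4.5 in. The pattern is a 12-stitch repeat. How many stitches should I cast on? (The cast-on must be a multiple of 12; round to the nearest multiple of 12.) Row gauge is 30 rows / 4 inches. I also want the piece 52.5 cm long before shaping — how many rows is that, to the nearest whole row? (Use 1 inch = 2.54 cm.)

Cast on 228 stitches; work 155 rows.

Finished = 100.5 − 5 = 95.5 cm.
95.5 cm × 1/2.54 = 37.60 inches.
27/4.5 = 6 sts per in; 37.60 × 6 = 225.59 sts.
Nearest multiple of 12 → 228.
52.5 cm = 20.67 inches; × 7.5 = 155.02 → 155 rows.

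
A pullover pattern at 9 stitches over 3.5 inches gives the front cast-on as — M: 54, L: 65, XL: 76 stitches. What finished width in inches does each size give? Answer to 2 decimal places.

9/3.5 = 2.571 sts per in.
M: 54 / 2.571 = 21.000 → 21.00 in.
L: 65 / 2.571 = 25.278 → 25.28 in.
XL: 76 / 2.571 = 29.556 → 29.56 in.

M 21.00 inches; L 25.28 inches; XL 29.56 inches.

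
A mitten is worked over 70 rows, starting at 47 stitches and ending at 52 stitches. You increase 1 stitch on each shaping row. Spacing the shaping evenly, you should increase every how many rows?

Stitches to add: |52 − 47| = 5.
Shaping rows needed: 5 / 1 = 5.
70 rows / 5 = every 14 rows.

Increase every 14th row.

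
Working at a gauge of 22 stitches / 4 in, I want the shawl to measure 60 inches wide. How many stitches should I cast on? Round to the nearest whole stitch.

22 stitches / 4 in = 5.5 stitches per inch.
60 × 5.5 = 330.00 stitches.

CO 330 sts.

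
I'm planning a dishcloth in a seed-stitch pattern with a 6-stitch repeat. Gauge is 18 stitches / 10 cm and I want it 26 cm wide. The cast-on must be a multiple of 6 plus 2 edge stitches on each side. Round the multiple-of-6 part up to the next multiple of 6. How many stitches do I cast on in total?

18 / 10 = 1.8 sts per cm.
26 × 1.8 = 46.80 sts.
Less 4 edge sts → 42.80 for the repeat.
Next multiple of 6: 48.
Add back 4 edge sts → 52.

Cast on 52 stitches.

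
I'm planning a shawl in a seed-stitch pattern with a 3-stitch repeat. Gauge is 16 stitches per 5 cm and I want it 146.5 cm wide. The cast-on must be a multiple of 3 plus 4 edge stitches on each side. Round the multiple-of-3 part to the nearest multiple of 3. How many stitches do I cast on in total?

CO 470 sts.

16 / 5 = 3.2 sts per cm.
146.5 × 3.2 = 468.80 sts.
Less 8 edge sts → 460.80 for the repeat.
Nearest multiple of 3: 462.
Add back 8 edge sts → 470.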